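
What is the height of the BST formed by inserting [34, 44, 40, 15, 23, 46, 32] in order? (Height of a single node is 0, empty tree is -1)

Insertion order: [34, 44, 40, 15, 23, 46, 32]
Tree (level-order array): [34, 15, 44, None, 23, 40, 46, None, 32]
Compute height bottom-up (empty subtree = -1):
  height(32) = 1 + max(-1, -1) = 0
  height(23) = 1 + max(-1, 0) = 1
  height(15) = 1 + max(-1, 1) = 2
  height(40) = 1 + max(-1, -1) = 0
  height(46) = 1 + max(-1, -1) = 0
  height(44) = 1 + max(0, 0) = 1
  height(34) = 1 + max(2, 1) = 3
Height = 3


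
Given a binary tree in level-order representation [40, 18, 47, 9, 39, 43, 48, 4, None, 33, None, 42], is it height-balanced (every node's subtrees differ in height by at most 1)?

Tree (level-order array): [40, 18, 47, 9, 39, 43, 48, 4, None, 33, None, 42]
Definition: a tree is height-balanced if, at every node, |h(left) - h(right)| <= 1 (empty subtree has height -1).
Bottom-up per-node check:
  node 4: h_left=-1, h_right=-1, diff=0 [OK], height=0
  node 9: h_left=0, h_right=-1, diff=1 [OK], height=1
  node 33: h_left=-1, h_right=-1, diff=0 [OK], height=0
  node 39: h_left=0, h_right=-1, diff=1 [OK], height=1
  node 18: h_left=1, h_right=1, diff=0 [OK], height=2
  node 42: h_left=-1, h_right=-1, diff=0 [OK], height=0
  node 43: h_left=0, h_right=-1, diff=1 [OK], height=1
  node 48: h_left=-1, h_right=-1, diff=0 [OK], height=0
  node 47: h_left=1, h_right=0, diff=1 [OK], height=2
  node 40: h_left=2, h_right=2, diff=0 [OK], height=3
All nodes satisfy the balance condition.
Result: Balanced


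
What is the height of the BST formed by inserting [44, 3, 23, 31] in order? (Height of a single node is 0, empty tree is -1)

Insertion order: [44, 3, 23, 31]
Tree (level-order array): [44, 3, None, None, 23, None, 31]
Compute height bottom-up (empty subtree = -1):
  height(31) = 1 + max(-1, -1) = 0
  height(23) = 1 + max(-1, 0) = 1
  height(3) = 1 + max(-1, 1) = 2
  height(44) = 1 + max(2, -1) = 3
Height = 3


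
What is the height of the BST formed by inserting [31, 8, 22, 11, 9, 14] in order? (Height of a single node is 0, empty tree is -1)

Insertion order: [31, 8, 22, 11, 9, 14]
Tree (level-order array): [31, 8, None, None, 22, 11, None, 9, 14]
Compute height bottom-up (empty subtree = -1):
  height(9) = 1 + max(-1, -1) = 0
  height(14) = 1 + max(-1, -1) = 0
  height(11) = 1 + max(0, 0) = 1
  height(22) = 1 + max(1, -1) = 2
  height(8) = 1 + max(-1, 2) = 3
  height(31) = 1 + max(3, -1) = 4
Height = 4


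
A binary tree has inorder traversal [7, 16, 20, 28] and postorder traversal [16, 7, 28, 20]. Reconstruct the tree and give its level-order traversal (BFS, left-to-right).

Inorder:   [7, 16, 20, 28]
Postorder: [16, 7, 28, 20]
Algorithm: postorder visits root last, so walk postorder right-to-left;
each value is the root of the current inorder slice — split it at that
value, recurse on the right subtree first, then the left.
Recursive splits:
  root=20; inorder splits into left=[7, 16], right=[28]
  root=28; inorder splits into left=[], right=[]
  root=7; inorder splits into left=[], right=[16]
  root=16; inorder splits into left=[], right=[]
Reconstructed level-order: [20, 7, 28, 16]


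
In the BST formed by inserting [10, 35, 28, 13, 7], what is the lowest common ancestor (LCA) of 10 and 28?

Tree insertion order: [10, 35, 28, 13, 7]
Tree (level-order array): [10, 7, 35, None, None, 28, None, 13]
In a BST, the LCA of p=10, q=28 is the first node v on the
root-to-leaf path with p <= v <= q (go left if both < v, right if both > v).
Walk from root:
  at 10: 10 <= 10 <= 28, this is the LCA
LCA = 10


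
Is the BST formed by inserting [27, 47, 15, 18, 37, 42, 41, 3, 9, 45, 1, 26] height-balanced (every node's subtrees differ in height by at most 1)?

Tree (level-order array): [27, 15, 47, 3, 18, 37, None, 1, 9, None, 26, None, 42, None, None, None, None, None, None, 41, 45]
Definition: a tree is height-balanced if, at every node, |h(left) - h(right)| <= 1 (empty subtree has height -1).
Bottom-up per-node check:
  node 1: h_left=-1, h_right=-1, diff=0 [OK], height=0
  node 9: h_left=-1, h_right=-1, diff=0 [OK], height=0
  node 3: h_left=0, h_right=0, diff=0 [OK], height=1
  node 26: h_left=-1, h_right=-1, diff=0 [OK], height=0
  node 18: h_left=-1, h_right=0, diff=1 [OK], height=1
  node 15: h_left=1, h_right=1, diff=0 [OK], height=2
  node 41: h_left=-1, h_right=-1, diff=0 [OK], height=0
  node 45: h_left=-1, h_right=-1, diff=0 [OK], height=0
  node 42: h_left=0, h_right=0, diff=0 [OK], height=1
  node 37: h_left=-1, h_right=1, diff=2 [FAIL (|-1-1|=2 > 1)], height=2
  node 47: h_left=2, h_right=-1, diff=3 [FAIL (|2--1|=3 > 1)], height=3
  node 27: h_left=2, h_right=3, diff=1 [OK], height=4
Node 37 violates the condition: |-1 - 1| = 2 > 1.
Result: Not balanced


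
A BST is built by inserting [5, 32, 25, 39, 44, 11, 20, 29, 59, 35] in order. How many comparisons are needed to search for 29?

Search path for 29: 5 -> 32 -> 25 -> 29
Found: True
Comparisons: 4


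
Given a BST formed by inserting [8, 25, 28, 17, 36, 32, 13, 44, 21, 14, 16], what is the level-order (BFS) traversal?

Tree insertion order: [8, 25, 28, 17, 36, 32, 13, 44, 21, 14, 16]
Tree (level-order array): [8, None, 25, 17, 28, 13, 21, None, 36, None, 14, None, None, 32, 44, None, 16]
BFS from the root, enqueuing left then right child of each popped node:
  queue [8] -> pop 8, enqueue [25], visited so far: [8]
  queue [25] -> pop 25, enqueue [17, 28], visited so far: [8, 25]
  queue [17, 28] -> pop 17, enqueue [13, 21], visited so far: [8, 25, 17]
  queue [28, 13, 21] -> pop 28, enqueue [36], visited so far: [8, 25, 17, 28]
  queue [13, 21, 36] -> pop 13, enqueue [14], visited so far: [8, 25, 17, 28, 13]
  queue [21, 36, 14] -> pop 21, enqueue [none], visited so far: [8, 25, 17, 28, 13, 21]
  queue [36, 14] -> pop 36, enqueue [32, 44], visited so far: [8, 25, 17, 28, 13, 21, 36]
  queue [14, 32, 44] -> pop 14, enqueue [16], visited so far: [8, 25, 17, 28, 13, 21, 36, 14]
  queue [32, 44, 16] -> pop 32, enqueue [none], visited so far: [8, 25, 17, 28, 13, 21, 36, 14, 32]
  queue [44, 16] -> pop 44, enqueue [none], visited so far: [8, 25, 17, 28, 13, 21, 36, 14, 32, 44]
  queue [16] -> pop 16, enqueue [none], visited so far: [8, 25, 17, 28, 13, 21, 36, 14, 32, 44, 16]
Result: [8, 25, 17, 28, 13, 21, 36, 14, 32, 44, 16]


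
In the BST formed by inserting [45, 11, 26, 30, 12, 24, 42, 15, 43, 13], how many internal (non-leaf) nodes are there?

Tree built from: [45, 11, 26, 30, 12, 24, 42, 15, 43, 13]
Tree (level-order array): [45, 11, None, None, 26, 12, 30, None, 24, None, 42, 15, None, None, 43, 13]
Rule: An internal node has at least one child.
Per-node child counts:
  node 45: 1 child(ren)
  node 11: 1 child(ren)
  node 26: 2 child(ren)
  node 12: 1 child(ren)
  node 24: 1 child(ren)
  node 15: 1 child(ren)
  node 13: 0 child(ren)
  node 30: 1 child(ren)
  node 42: 1 child(ren)
  node 43: 0 child(ren)
Matching nodes: [45, 11, 26, 12, 24, 15, 30, 42]
Count of internal (non-leaf) nodes: 8


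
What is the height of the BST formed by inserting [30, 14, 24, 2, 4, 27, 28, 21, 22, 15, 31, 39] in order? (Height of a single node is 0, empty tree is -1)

Insertion order: [30, 14, 24, 2, 4, 27, 28, 21, 22, 15, 31, 39]
Tree (level-order array): [30, 14, 31, 2, 24, None, 39, None, 4, 21, 27, None, None, None, None, 15, 22, None, 28]
Compute height bottom-up (empty subtree = -1):
  height(4) = 1 + max(-1, -1) = 0
  height(2) = 1 + max(-1, 0) = 1
  height(15) = 1 + max(-1, -1) = 0
  height(22) = 1 + max(-1, -1) = 0
  height(21) = 1 + max(0, 0) = 1
  height(28) = 1 + max(-1, -1) = 0
  height(27) = 1 + max(-1, 0) = 1
  height(24) = 1 + max(1, 1) = 2
  height(14) = 1 + max(1, 2) = 3
  height(39) = 1 + max(-1, -1) = 0
  height(31) = 1 + max(-1, 0) = 1
  height(30) = 1 + max(3, 1) = 4
Height = 4


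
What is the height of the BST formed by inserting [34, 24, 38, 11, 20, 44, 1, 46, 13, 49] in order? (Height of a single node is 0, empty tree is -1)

Insertion order: [34, 24, 38, 11, 20, 44, 1, 46, 13, 49]
Tree (level-order array): [34, 24, 38, 11, None, None, 44, 1, 20, None, 46, None, None, 13, None, None, 49]
Compute height bottom-up (empty subtree = -1):
  height(1) = 1 + max(-1, -1) = 0
  height(13) = 1 + max(-1, -1) = 0
  height(20) = 1 + max(0, -1) = 1
  height(11) = 1 + max(0, 1) = 2
  height(24) = 1 + max(2, -1) = 3
  height(49) = 1 + max(-1, -1) = 0
  height(46) = 1 + max(-1, 0) = 1
  height(44) = 1 + max(-1, 1) = 2
  height(38) = 1 + max(-1, 2) = 3
  height(34) = 1 + max(3, 3) = 4
Height = 4


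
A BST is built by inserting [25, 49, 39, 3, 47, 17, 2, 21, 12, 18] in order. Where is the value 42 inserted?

Starting tree (level order): [25, 3, 49, 2, 17, 39, None, None, None, 12, 21, None, 47, None, None, 18]
Insertion path: 25 -> 49 -> 39 -> 47
Result: insert 42 as left child of 47
Final tree (level order): [25, 3, 49, 2, 17, 39, None, None, None, 12, 21, None, 47, None, None, 18, None, 42]


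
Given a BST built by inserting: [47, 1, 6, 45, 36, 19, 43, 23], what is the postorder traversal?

Tree insertion order: [47, 1, 6, 45, 36, 19, 43, 23]
Tree (level-order array): [47, 1, None, None, 6, None, 45, 36, None, 19, 43, None, 23]
Postorder traversal: [23, 19, 43, 36, 45, 6, 1, 47]


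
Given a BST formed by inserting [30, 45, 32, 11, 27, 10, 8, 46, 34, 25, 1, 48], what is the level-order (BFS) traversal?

Tree insertion order: [30, 45, 32, 11, 27, 10, 8, 46, 34, 25, 1, 48]
Tree (level-order array): [30, 11, 45, 10, 27, 32, 46, 8, None, 25, None, None, 34, None, 48, 1]
BFS from the root, enqueuing left then right child of each popped node:
  queue [30] -> pop 30, enqueue [11, 45], visited so far: [30]
  queue [11, 45] -> pop 11, enqueue [10, 27], visited so far: [30, 11]
  queue [45, 10, 27] -> pop 45, enqueue [32, 46], visited so far: [30, 11, 45]
  queue [10, 27, 32, 46] -> pop 10, enqueue [8], visited so far: [30, 11, 45, 10]
  queue [27, 32, 46, 8] -> pop 27, enqueue [25], visited so far: [30, 11, 45, 10, 27]
  queue [32, 46, 8, 25] -> pop 32, enqueue [34], visited so far: [30, 11, 45, 10, 27, 32]
  queue [46, 8, 25, 34] -> pop 46, enqueue [48], visited so far: [30, 11, 45, 10, 27, 32, 46]
  queue [8, 25, 34, 48] -> pop 8, enqueue [1], visited so far: [30, 11, 45, 10, 27, 32, 46, 8]
  queue [25, 34, 48, 1] -> pop 25, enqueue [none], visited so far: [30, 11, 45, 10, 27, 32, 46, 8, 25]
  queue [34, 48, 1] -> pop 34, enqueue [none], visited so far: [30, 11, 45, 10, 27, 32, 46, 8, 25, 34]
  queue [48, 1] -> pop 48, enqueue [none], visited so far: [30, 11, 45, 10, 27, 32, 46, 8, 25, 34, 48]
  queue [1] -> pop 1, enqueue [none], visited so far: [30, 11, 45, 10, 27, 32, 46, 8, 25, 34, 48, 1]
Result: [30, 11, 45, 10, 27, 32, 46, 8, 25, 34, 48, 1]


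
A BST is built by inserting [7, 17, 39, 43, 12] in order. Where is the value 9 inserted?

Starting tree (level order): [7, None, 17, 12, 39, None, None, None, 43]
Insertion path: 7 -> 17 -> 12
Result: insert 9 as left child of 12
Final tree (level order): [7, None, 17, 12, 39, 9, None, None, 43]


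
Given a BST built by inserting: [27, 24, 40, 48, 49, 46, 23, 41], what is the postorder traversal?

Tree insertion order: [27, 24, 40, 48, 49, 46, 23, 41]
Tree (level-order array): [27, 24, 40, 23, None, None, 48, None, None, 46, 49, 41]
Postorder traversal: [23, 24, 41, 46, 49, 48, 40, 27]


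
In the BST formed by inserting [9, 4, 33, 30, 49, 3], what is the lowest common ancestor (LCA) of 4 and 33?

Tree insertion order: [9, 4, 33, 30, 49, 3]
Tree (level-order array): [9, 4, 33, 3, None, 30, 49]
In a BST, the LCA of p=4, q=33 is the first node v on the
root-to-leaf path with p <= v <= q (go left if both < v, right if both > v).
Walk from root:
  at 9: 4 <= 9 <= 33, this is the LCA
LCA = 9


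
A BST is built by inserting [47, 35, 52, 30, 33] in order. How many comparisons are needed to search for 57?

Search path for 57: 47 -> 52
Found: False
Comparisons: 2


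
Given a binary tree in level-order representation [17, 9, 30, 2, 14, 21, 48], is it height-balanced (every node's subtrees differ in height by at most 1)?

Tree (level-order array): [17, 9, 30, 2, 14, 21, 48]
Definition: a tree is height-balanced if, at every node, |h(left) - h(right)| <= 1 (empty subtree has height -1).
Bottom-up per-node check:
  node 2: h_left=-1, h_right=-1, diff=0 [OK], height=0
  node 14: h_left=-1, h_right=-1, diff=0 [OK], height=0
  node 9: h_left=0, h_right=0, diff=0 [OK], height=1
  node 21: h_left=-1, h_right=-1, diff=0 [OK], height=0
  node 48: h_left=-1, h_right=-1, diff=0 [OK], height=0
  node 30: h_left=0, h_right=0, diff=0 [OK], height=1
  node 17: h_left=1, h_right=1, diff=0 [OK], height=2
All nodes satisfy the balance condition.
Result: Balanced


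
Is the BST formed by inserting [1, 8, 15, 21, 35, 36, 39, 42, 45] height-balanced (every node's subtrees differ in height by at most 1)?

Tree (level-order array): [1, None, 8, None, 15, None, 21, None, 35, None, 36, None, 39, None, 42, None, 45]
Definition: a tree is height-balanced if, at every node, |h(left) - h(right)| <= 1 (empty subtree has height -1).
Bottom-up per-node check:
  node 45: h_left=-1, h_right=-1, diff=0 [OK], height=0
  node 42: h_left=-1, h_right=0, diff=1 [OK], height=1
  node 39: h_left=-1, h_right=1, diff=2 [FAIL (|-1-1|=2 > 1)], height=2
  node 36: h_left=-1, h_right=2, diff=3 [FAIL (|-1-2|=3 > 1)], height=3
  node 35: h_left=-1, h_right=3, diff=4 [FAIL (|-1-3|=4 > 1)], height=4
  node 21: h_left=-1, h_right=4, diff=5 [FAIL (|-1-4|=5 > 1)], height=5
  node 15: h_left=-1, h_right=5, diff=6 [FAIL (|-1-5|=6 > 1)], height=6
  node 8: h_left=-1, h_right=6, diff=7 [FAIL (|-1-6|=7 > 1)], height=7
  node 1: h_left=-1, h_right=7, diff=8 [FAIL (|-1-7|=8 > 1)], height=8
Node 39 violates the condition: |-1 - 1| = 2 > 1.
Result: Not balanced


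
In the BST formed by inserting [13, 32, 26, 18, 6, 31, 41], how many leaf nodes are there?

Tree built from: [13, 32, 26, 18, 6, 31, 41]
Tree (level-order array): [13, 6, 32, None, None, 26, 41, 18, 31]
Rule: A leaf has 0 children.
Per-node child counts:
  node 13: 2 child(ren)
  node 6: 0 child(ren)
  node 32: 2 child(ren)
  node 26: 2 child(ren)
  node 18: 0 child(ren)
  node 31: 0 child(ren)
  node 41: 0 child(ren)
Matching nodes: [6, 18, 31, 41]
Count of leaf nodes: 4


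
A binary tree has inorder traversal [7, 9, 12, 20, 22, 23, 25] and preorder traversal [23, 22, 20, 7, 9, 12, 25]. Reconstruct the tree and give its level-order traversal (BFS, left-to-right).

Inorder:  [7, 9, 12, 20, 22, 23, 25]
Preorder: [23, 22, 20, 7, 9, 12, 25]
Algorithm: preorder visits root first, so consume preorder in order;
for each root, split the current inorder slice at that value into
left-subtree inorder and right-subtree inorder, then recurse.
Recursive splits:
  root=23; inorder splits into left=[7, 9, 12, 20, 22], right=[25]
  root=22; inorder splits into left=[7, 9, 12, 20], right=[]
  root=20; inorder splits into left=[7, 9, 12], right=[]
  root=7; inorder splits into left=[], right=[9, 12]
  root=9; inorder splits into left=[], right=[12]
  root=12; inorder splits into left=[], right=[]
  root=25; inorder splits into left=[], right=[]
Reconstructed level-order: [23, 22, 25, 20, 7, 9, 12]


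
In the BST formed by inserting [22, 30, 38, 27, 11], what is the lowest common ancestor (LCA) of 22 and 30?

Tree insertion order: [22, 30, 38, 27, 11]
Tree (level-order array): [22, 11, 30, None, None, 27, 38]
In a BST, the LCA of p=22, q=30 is the first node v on the
root-to-leaf path with p <= v <= q (go left if both < v, right if both > v).
Walk from root:
  at 22: 22 <= 22 <= 30, this is the LCA
LCA = 22


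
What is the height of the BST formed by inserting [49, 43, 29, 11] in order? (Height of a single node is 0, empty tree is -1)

Insertion order: [49, 43, 29, 11]
Tree (level-order array): [49, 43, None, 29, None, 11]
Compute height bottom-up (empty subtree = -1):
  height(11) = 1 + max(-1, -1) = 0
  height(29) = 1 + max(0, -1) = 1
  height(43) = 1 + max(1, -1) = 2
  height(49) = 1 + max(2, -1) = 3
Height = 3


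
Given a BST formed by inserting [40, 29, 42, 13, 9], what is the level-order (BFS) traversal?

Tree insertion order: [40, 29, 42, 13, 9]
Tree (level-order array): [40, 29, 42, 13, None, None, None, 9]
BFS from the root, enqueuing left then right child of each popped node:
  queue [40] -> pop 40, enqueue [29, 42], visited so far: [40]
  queue [29, 42] -> pop 29, enqueue [13], visited so far: [40, 29]
  queue [42, 13] -> pop 42, enqueue [none], visited so far: [40, 29, 42]
  queue [13] -> pop 13, enqueue [9], visited so far: [40, 29, 42, 13]
  queue [9] -> pop 9, enqueue [none], visited so far: [40, 29, 42, 13, 9]
Result: [40, 29, 42, 13, 9]


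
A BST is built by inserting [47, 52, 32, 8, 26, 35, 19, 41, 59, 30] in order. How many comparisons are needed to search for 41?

Search path for 41: 47 -> 32 -> 35 -> 41
Found: True
Comparisons: 4


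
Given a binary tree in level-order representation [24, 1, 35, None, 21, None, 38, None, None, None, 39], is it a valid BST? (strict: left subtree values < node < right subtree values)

Level-order array: [24, 1, 35, None, 21, None, 38, None, None, None, 39]
Validate using subtree bounds (lo, hi): at each node, require lo < value < hi,
then recurse left with hi=value and right with lo=value.
Preorder trace (stopping at first violation):
  at node 24 with bounds (-inf, +inf): OK
  at node 1 with bounds (-inf, 24): OK
  at node 21 with bounds (1, 24): OK
  at node 35 with bounds (24, +inf): OK
  at node 38 with bounds (35, +inf): OK
  at node 39 with bounds (38, +inf): OK
No violation found at any node.
Result: Valid BST


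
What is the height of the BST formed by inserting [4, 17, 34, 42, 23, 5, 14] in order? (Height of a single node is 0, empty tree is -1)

Insertion order: [4, 17, 34, 42, 23, 5, 14]
Tree (level-order array): [4, None, 17, 5, 34, None, 14, 23, 42]
Compute height bottom-up (empty subtree = -1):
  height(14) = 1 + max(-1, -1) = 0
  height(5) = 1 + max(-1, 0) = 1
  height(23) = 1 + max(-1, -1) = 0
  height(42) = 1 + max(-1, -1) = 0
  height(34) = 1 + max(0, 0) = 1
  height(17) = 1 + max(1, 1) = 2
  height(4) = 1 + max(-1, 2) = 3
Height = 3


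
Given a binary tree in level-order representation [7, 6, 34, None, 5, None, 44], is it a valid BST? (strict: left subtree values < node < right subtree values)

Level-order array: [7, 6, 34, None, 5, None, 44]
Validate using subtree bounds (lo, hi): at each node, require lo < value < hi,
then recurse left with hi=value and right with lo=value.
Preorder trace (stopping at first violation):
  at node 7 with bounds (-inf, +inf): OK
  at node 6 with bounds (-inf, 7): OK
  at node 5 with bounds (6, 7): VIOLATION
Node 5 violates its bound: not (6 < 5 < 7).
Result: Not a valid BST


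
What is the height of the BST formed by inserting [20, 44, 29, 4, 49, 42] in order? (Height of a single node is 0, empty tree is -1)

Insertion order: [20, 44, 29, 4, 49, 42]
Tree (level-order array): [20, 4, 44, None, None, 29, 49, None, 42]
Compute height bottom-up (empty subtree = -1):
  height(4) = 1 + max(-1, -1) = 0
  height(42) = 1 + max(-1, -1) = 0
  height(29) = 1 + max(-1, 0) = 1
  height(49) = 1 + max(-1, -1) = 0
  height(44) = 1 + max(1, 0) = 2
  height(20) = 1 + max(0, 2) = 3
Height = 3


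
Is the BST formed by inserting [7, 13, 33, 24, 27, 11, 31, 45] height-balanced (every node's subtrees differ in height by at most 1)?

Tree (level-order array): [7, None, 13, 11, 33, None, None, 24, 45, None, 27, None, None, None, 31]
Definition: a tree is height-balanced if, at every node, |h(left) - h(right)| <= 1 (empty subtree has height -1).
Bottom-up per-node check:
  node 11: h_left=-1, h_right=-1, diff=0 [OK], height=0
  node 31: h_left=-1, h_right=-1, diff=0 [OK], height=0
  node 27: h_left=-1, h_right=0, diff=1 [OK], height=1
  node 24: h_left=-1, h_right=1, diff=2 [FAIL (|-1-1|=2 > 1)], height=2
  node 45: h_left=-1, h_right=-1, diff=0 [OK], height=0
  node 33: h_left=2, h_right=0, diff=2 [FAIL (|2-0|=2 > 1)], height=3
  node 13: h_left=0, h_right=3, diff=3 [FAIL (|0-3|=3 > 1)], height=4
  node 7: h_left=-1, h_right=4, diff=5 [FAIL (|-1-4|=5 > 1)], height=5
Node 24 violates the condition: |-1 - 1| = 2 > 1.
Result: Not balanced


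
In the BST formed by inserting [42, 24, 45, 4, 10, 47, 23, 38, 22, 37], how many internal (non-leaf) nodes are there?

Tree built from: [42, 24, 45, 4, 10, 47, 23, 38, 22, 37]
Tree (level-order array): [42, 24, 45, 4, 38, None, 47, None, 10, 37, None, None, None, None, 23, None, None, 22]
Rule: An internal node has at least one child.
Per-node child counts:
  node 42: 2 child(ren)
  node 24: 2 child(ren)
  node 4: 1 child(ren)
  node 10: 1 child(ren)
  node 23: 1 child(ren)
  node 22: 0 child(ren)
  node 38: 1 child(ren)
  node 37: 0 child(ren)
  node 45: 1 child(ren)
  node 47: 0 child(ren)
Matching nodes: [42, 24, 4, 10, 23, 38, 45]
Count of internal (non-leaf) nodes: 7


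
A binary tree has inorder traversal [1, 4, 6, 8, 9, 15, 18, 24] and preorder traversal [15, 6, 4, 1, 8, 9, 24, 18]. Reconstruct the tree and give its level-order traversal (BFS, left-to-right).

Inorder:  [1, 4, 6, 8, 9, 15, 18, 24]
Preorder: [15, 6, 4, 1, 8, 9, 24, 18]
Algorithm: preorder visits root first, so consume preorder in order;
for each root, split the current inorder slice at that value into
left-subtree inorder and right-subtree inorder, then recurse.
Recursive splits:
  root=15; inorder splits into left=[1, 4, 6, 8, 9], right=[18, 24]
  root=6; inorder splits into left=[1, 4], right=[8, 9]
  root=4; inorder splits into left=[1], right=[]
  root=1; inorder splits into left=[], right=[]
  root=8; inorder splits into left=[], right=[9]
  root=9; inorder splits into left=[], right=[]
  root=24; inorder splits into left=[18], right=[]
  root=18; inorder splits into left=[], right=[]
Reconstructed level-order: [15, 6, 24, 4, 8, 18, 1, 9]


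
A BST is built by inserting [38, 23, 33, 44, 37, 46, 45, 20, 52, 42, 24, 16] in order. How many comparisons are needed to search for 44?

Search path for 44: 38 -> 44
Found: True
Comparisons: 2


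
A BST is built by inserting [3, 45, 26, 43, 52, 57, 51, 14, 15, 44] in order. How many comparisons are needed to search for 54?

Search path for 54: 3 -> 45 -> 52 -> 57
Found: False
Comparisons: 4


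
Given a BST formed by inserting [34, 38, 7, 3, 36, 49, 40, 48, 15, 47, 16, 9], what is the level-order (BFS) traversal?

Tree insertion order: [34, 38, 7, 3, 36, 49, 40, 48, 15, 47, 16, 9]
Tree (level-order array): [34, 7, 38, 3, 15, 36, 49, None, None, 9, 16, None, None, 40, None, None, None, None, None, None, 48, 47]
BFS from the root, enqueuing left then right child of each popped node:
  queue [34] -> pop 34, enqueue [7, 38], visited so far: [34]
  queue [7, 38] -> pop 7, enqueue [3, 15], visited so far: [34, 7]
  queue [38, 3, 15] -> pop 38, enqueue [36, 49], visited so far: [34, 7, 38]
  queue [3, 15, 36, 49] -> pop 3, enqueue [none], visited so far: [34, 7, 38, 3]
  queue [15, 36, 49] -> pop 15, enqueue [9, 16], visited so far: [34, 7, 38, 3, 15]
  queue [36, 49, 9, 16] -> pop 36, enqueue [none], visited so far: [34, 7, 38, 3, 15, 36]
  queue [49, 9, 16] -> pop 49, enqueue [40], visited so far: [34, 7, 38, 3, 15, 36, 49]
  queue [9, 16, 40] -> pop 9, enqueue [none], visited so far: [34, 7, 38, 3, 15, 36, 49, 9]
  queue [16, 40] -> pop 16, enqueue [none], visited so far: [34, 7, 38, 3, 15, 36, 49, 9, 16]
  queue [40] -> pop 40, enqueue [48], visited so far: [34, 7, 38, 3, 15, 36, 49, 9, 16, 40]
  queue [48] -> pop 48, enqueue [47], visited so far: [34, 7, 38, 3, 15, 36, 49, 9, 16, 40, 48]
  queue [47] -> pop 47, enqueue [none], visited so far: [34, 7, 38, 3, 15, 36, 49, 9, 16, 40, 48, 47]
Result: [34, 7, 38, 3, 15, 36, 49, 9, 16, 40, 48, 47]


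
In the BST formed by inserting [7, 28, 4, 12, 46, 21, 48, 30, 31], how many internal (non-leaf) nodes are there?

Tree built from: [7, 28, 4, 12, 46, 21, 48, 30, 31]
Tree (level-order array): [7, 4, 28, None, None, 12, 46, None, 21, 30, 48, None, None, None, 31]
Rule: An internal node has at least one child.
Per-node child counts:
  node 7: 2 child(ren)
  node 4: 0 child(ren)
  node 28: 2 child(ren)
  node 12: 1 child(ren)
  node 21: 0 child(ren)
  node 46: 2 child(ren)
  node 30: 1 child(ren)
  node 31: 0 child(ren)
  node 48: 0 child(ren)
Matching nodes: [7, 28, 12, 46, 30]
Count of internal (non-leaf) nodes: 5


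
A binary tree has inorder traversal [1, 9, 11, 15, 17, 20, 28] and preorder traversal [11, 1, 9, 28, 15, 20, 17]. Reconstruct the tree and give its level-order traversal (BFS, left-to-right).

Inorder:  [1, 9, 11, 15, 17, 20, 28]
Preorder: [11, 1, 9, 28, 15, 20, 17]
Algorithm: preorder visits root first, so consume preorder in order;
for each root, split the current inorder slice at that value into
left-subtree inorder and right-subtree inorder, then recurse.
Recursive splits:
  root=11; inorder splits into left=[1, 9], right=[15, 17, 20, 28]
  root=1; inorder splits into left=[], right=[9]
  root=9; inorder splits into left=[], right=[]
  root=28; inorder splits into left=[15, 17, 20], right=[]
  root=15; inorder splits into left=[], right=[17, 20]
  root=20; inorder splits into left=[17], right=[]
  root=17; inorder splits into left=[], right=[]
Reconstructed level-order: [11, 1, 28, 9, 15, 20, 17]


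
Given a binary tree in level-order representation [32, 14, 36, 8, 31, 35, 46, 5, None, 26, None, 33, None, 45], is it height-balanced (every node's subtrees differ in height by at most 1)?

Tree (level-order array): [32, 14, 36, 8, 31, 35, 46, 5, None, 26, None, 33, None, 45]
Definition: a tree is height-balanced if, at every node, |h(left) - h(right)| <= 1 (empty subtree has height -1).
Bottom-up per-node check:
  node 5: h_left=-1, h_right=-1, diff=0 [OK], height=0
  node 8: h_left=0, h_right=-1, diff=1 [OK], height=1
  node 26: h_left=-1, h_right=-1, diff=0 [OK], height=0
  node 31: h_left=0, h_right=-1, diff=1 [OK], height=1
  node 14: h_left=1, h_right=1, diff=0 [OK], height=2
  node 33: h_left=-1, h_right=-1, diff=0 [OK], height=0
  node 35: h_left=0, h_right=-1, diff=1 [OK], height=1
  node 45: h_left=-1, h_right=-1, diff=0 [OK], height=0
  node 46: h_left=0, h_right=-1, diff=1 [OK], height=1
  node 36: h_left=1, h_right=1, diff=0 [OK], height=2
  node 32: h_left=2, h_right=2, diff=0 [OK], height=3
All nodes satisfy the balance condition.
Result: Balanced


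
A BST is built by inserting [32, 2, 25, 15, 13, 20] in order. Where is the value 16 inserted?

Starting tree (level order): [32, 2, None, None, 25, 15, None, 13, 20]
Insertion path: 32 -> 2 -> 25 -> 15 -> 20
Result: insert 16 as left child of 20
Final tree (level order): [32, 2, None, None, 25, 15, None, 13, 20, None, None, 16]


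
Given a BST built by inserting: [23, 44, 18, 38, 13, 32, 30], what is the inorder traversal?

Tree insertion order: [23, 44, 18, 38, 13, 32, 30]
Tree (level-order array): [23, 18, 44, 13, None, 38, None, None, None, 32, None, 30]
Inorder traversal: [13, 18, 23, 30, 32, 38, 44]


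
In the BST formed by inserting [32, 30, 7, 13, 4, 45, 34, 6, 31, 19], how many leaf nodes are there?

Tree built from: [32, 30, 7, 13, 4, 45, 34, 6, 31, 19]
Tree (level-order array): [32, 30, 45, 7, 31, 34, None, 4, 13, None, None, None, None, None, 6, None, 19]
Rule: A leaf has 0 children.
Per-node child counts:
  node 32: 2 child(ren)
  node 30: 2 child(ren)
  node 7: 2 child(ren)
  node 4: 1 child(ren)
  node 6: 0 child(ren)
  node 13: 1 child(ren)
  node 19: 0 child(ren)
  node 31: 0 child(ren)
  node 45: 1 child(ren)
  node 34: 0 child(ren)
Matching nodes: [6, 19, 31, 34]
Count of leaf nodes: 4


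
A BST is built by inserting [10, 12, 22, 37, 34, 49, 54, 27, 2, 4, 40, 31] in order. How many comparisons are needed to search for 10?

Search path for 10: 10
Found: True
Comparisons: 1


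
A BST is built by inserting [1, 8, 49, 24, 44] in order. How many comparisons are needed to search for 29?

Search path for 29: 1 -> 8 -> 49 -> 24 -> 44
Found: False
Comparisons: 5


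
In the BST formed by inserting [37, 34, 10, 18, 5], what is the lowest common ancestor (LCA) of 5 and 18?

Tree insertion order: [37, 34, 10, 18, 5]
Tree (level-order array): [37, 34, None, 10, None, 5, 18]
In a BST, the LCA of p=5, q=18 is the first node v on the
root-to-leaf path with p <= v <= q (go left if both < v, right if both > v).
Walk from root:
  at 37: both 5 and 18 < 37, go left
  at 34: both 5 and 18 < 34, go left
  at 10: 5 <= 10 <= 18, this is the LCA
LCA = 10


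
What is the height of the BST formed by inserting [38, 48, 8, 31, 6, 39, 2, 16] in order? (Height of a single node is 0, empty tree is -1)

Insertion order: [38, 48, 8, 31, 6, 39, 2, 16]
Tree (level-order array): [38, 8, 48, 6, 31, 39, None, 2, None, 16]
Compute height bottom-up (empty subtree = -1):
  height(2) = 1 + max(-1, -1) = 0
  height(6) = 1 + max(0, -1) = 1
  height(16) = 1 + max(-1, -1) = 0
  height(31) = 1 + max(0, -1) = 1
  height(8) = 1 + max(1, 1) = 2
  height(39) = 1 + max(-1, -1) = 0
  height(48) = 1 + max(0, -1) = 1
  height(38) = 1 + max(2, 1) = 3
Height = 3


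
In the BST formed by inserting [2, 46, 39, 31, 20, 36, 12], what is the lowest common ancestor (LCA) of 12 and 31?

Tree insertion order: [2, 46, 39, 31, 20, 36, 12]
Tree (level-order array): [2, None, 46, 39, None, 31, None, 20, 36, 12]
In a BST, the LCA of p=12, q=31 is the first node v on the
root-to-leaf path with p <= v <= q (go left if both < v, right if both > v).
Walk from root:
  at 2: both 12 and 31 > 2, go right
  at 46: both 12 and 31 < 46, go left
  at 39: both 12 and 31 < 39, go left
  at 31: 12 <= 31 <= 31, this is the LCA
LCA = 31


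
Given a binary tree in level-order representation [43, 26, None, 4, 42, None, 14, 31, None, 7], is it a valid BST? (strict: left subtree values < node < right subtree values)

Level-order array: [43, 26, None, 4, 42, None, 14, 31, None, 7]
Validate using subtree bounds (lo, hi): at each node, require lo < value < hi,
then recurse left with hi=value and right with lo=value.
Preorder trace (stopping at first violation):
  at node 43 with bounds (-inf, +inf): OK
  at node 26 with bounds (-inf, 43): OK
  at node 4 with bounds (-inf, 26): OK
  at node 14 with bounds (4, 26): OK
  at node 7 with bounds (4, 14): OK
  at node 42 with bounds (26, 43): OK
  at node 31 with bounds (26, 42): OK
No violation found at any node.
Result: Valid BST


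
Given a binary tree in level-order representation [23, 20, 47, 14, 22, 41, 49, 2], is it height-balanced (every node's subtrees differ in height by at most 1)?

Tree (level-order array): [23, 20, 47, 14, 22, 41, 49, 2]
Definition: a tree is height-balanced if, at every node, |h(left) - h(right)| <= 1 (empty subtree has height -1).
Bottom-up per-node check:
  node 2: h_left=-1, h_right=-1, diff=0 [OK], height=0
  node 14: h_left=0, h_right=-1, diff=1 [OK], height=1
  node 22: h_left=-1, h_right=-1, diff=0 [OK], height=0
  node 20: h_left=1, h_right=0, diff=1 [OK], height=2
  node 41: h_left=-1, h_right=-1, diff=0 [OK], height=0
  node 49: h_left=-1, h_right=-1, diff=0 [OK], height=0
  node 47: h_left=0, h_right=0, diff=0 [OK], height=1
  node 23: h_left=2, h_right=1, diff=1 [OK], height=3
All nodes satisfy the balance condition.
Result: Balanced


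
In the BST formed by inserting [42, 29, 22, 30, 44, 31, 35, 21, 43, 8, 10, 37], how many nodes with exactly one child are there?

Tree built from: [42, 29, 22, 30, 44, 31, 35, 21, 43, 8, 10, 37]
Tree (level-order array): [42, 29, 44, 22, 30, 43, None, 21, None, None, 31, None, None, 8, None, None, 35, None, 10, None, 37]
Rule: These are nodes with exactly 1 non-null child.
Per-node child counts:
  node 42: 2 child(ren)
  node 29: 2 child(ren)
  node 22: 1 child(ren)
  node 21: 1 child(ren)
  node 8: 1 child(ren)
  node 10: 0 child(ren)
  node 30: 1 child(ren)
  node 31: 1 child(ren)
  node 35: 1 child(ren)
  node 37: 0 child(ren)
  node 44: 1 child(ren)
  node 43: 0 child(ren)
Matching nodes: [22, 21, 8, 30, 31, 35, 44]
Count of nodes with exactly one child: 7


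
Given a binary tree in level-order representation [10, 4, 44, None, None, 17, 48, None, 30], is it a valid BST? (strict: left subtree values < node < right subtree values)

Level-order array: [10, 4, 44, None, None, 17, 48, None, 30]
Validate using subtree bounds (lo, hi): at each node, require lo < value < hi,
then recurse left with hi=value and right with lo=value.
Preorder trace (stopping at first violation):
  at node 10 with bounds (-inf, +inf): OK
  at node 4 with bounds (-inf, 10): OK
  at node 44 with bounds (10, +inf): OK
  at node 17 with bounds (10, 44): OK
  at node 30 with bounds (17, 44): OK
  at node 48 with bounds (44, +inf): OK
No violation found at any node.
Result: Valid BST


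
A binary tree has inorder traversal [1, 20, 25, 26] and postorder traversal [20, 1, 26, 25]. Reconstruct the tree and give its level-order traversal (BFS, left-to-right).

Inorder:   [1, 20, 25, 26]
Postorder: [20, 1, 26, 25]
Algorithm: postorder visits root last, so walk postorder right-to-left;
each value is the root of the current inorder slice — split it at that
value, recurse on the right subtree first, then the left.
Recursive splits:
  root=25; inorder splits into left=[1, 20], right=[26]
  root=26; inorder splits into left=[], right=[]
  root=1; inorder splits into left=[], right=[20]
  root=20; inorder splits into left=[], right=[]
Reconstructed level-order: [25, 1, 26, 20]


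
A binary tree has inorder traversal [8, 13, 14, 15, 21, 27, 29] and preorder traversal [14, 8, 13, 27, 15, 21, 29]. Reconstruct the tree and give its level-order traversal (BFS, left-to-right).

Inorder:  [8, 13, 14, 15, 21, 27, 29]
Preorder: [14, 8, 13, 27, 15, 21, 29]
Algorithm: preorder visits root first, so consume preorder in order;
for each root, split the current inorder slice at that value into
left-subtree inorder and right-subtree inorder, then recurse.
Recursive splits:
  root=14; inorder splits into left=[8, 13], right=[15, 21, 27, 29]
  root=8; inorder splits into left=[], right=[13]
  root=13; inorder splits into left=[], right=[]
  root=27; inorder splits into left=[15, 21], right=[29]
  root=15; inorder splits into left=[], right=[21]
  root=21; inorder splits into left=[], right=[]
  root=29; inorder splits into left=[], right=[]
Reconstructed level-order: [14, 8, 27, 13, 15, 29, 21]


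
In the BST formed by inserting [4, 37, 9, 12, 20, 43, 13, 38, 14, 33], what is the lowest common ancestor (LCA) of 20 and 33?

Tree insertion order: [4, 37, 9, 12, 20, 43, 13, 38, 14, 33]
Tree (level-order array): [4, None, 37, 9, 43, None, 12, 38, None, None, 20, None, None, 13, 33, None, 14]
In a BST, the LCA of p=20, q=33 is the first node v on the
root-to-leaf path with p <= v <= q (go left if both < v, right if both > v).
Walk from root:
  at 4: both 20 and 33 > 4, go right
  at 37: both 20 and 33 < 37, go left
  at 9: both 20 and 33 > 9, go right
  at 12: both 20 and 33 > 12, go right
  at 20: 20 <= 20 <= 33, this is the LCA
LCA = 20


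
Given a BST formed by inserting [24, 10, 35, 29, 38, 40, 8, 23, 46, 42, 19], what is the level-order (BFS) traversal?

Tree insertion order: [24, 10, 35, 29, 38, 40, 8, 23, 46, 42, 19]
Tree (level-order array): [24, 10, 35, 8, 23, 29, 38, None, None, 19, None, None, None, None, 40, None, None, None, 46, 42]
BFS from the root, enqueuing left then right child of each popped node:
  queue [24] -> pop 24, enqueue [10, 35], visited so far: [24]
  queue [10, 35] -> pop 10, enqueue [8, 23], visited so far: [24, 10]
  queue [35, 8, 23] -> pop 35, enqueue [29, 38], visited so far: [24, 10, 35]
  queue [8, 23, 29, 38] -> pop 8, enqueue [none], visited so far: [24, 10, 35, 8]
  queue [23, 29, 38] -> pop 23, enqueue [19], visited so far: [24, 10, 35, 8, 23]
  queue [29, 38, 19] -> pop 29, enqueue [none], visited so far: [24, 10, 35, 8, 23, 29]
  queue [38, 19] -> pop 38, enqueue [40], visited so far: [24, 10, 35, 8, 23, 29, 38]
  queue [19, 40] -> pop 19, enqueue [none], visited so far: [24, 10, 35, 8, 23, 29, 38, 19]
  queue [40] -> pop 40, enqueue [46], visited so far: [24, 10, 35, 8, 23, 29, 38, 19, 40]
  queue [46] -> pop 46, enqueue [42], visited so far: [24, 10, 35, 8, 23, 29, 38, 19, 40, 46]
  queue [42] -> pop 42, enqueue [none], visited so far: [24, 10, 35, 8, 23, 29, 38, 19, 40, 46, 42]
Result: [24, 10, 35, 8, 23, 29, 38, 19, 40, 46, 42]


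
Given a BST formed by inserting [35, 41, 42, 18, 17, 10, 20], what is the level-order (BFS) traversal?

Tree insertion order: [35, 41, 42, 18, 17, 10, 20]
Tree (level-order array): [35, 18, 41, 17, 20, None, 42, 10]
BFS from the root, enqueuing left then right child of each popped node:
  queue [35] -> pop 35, enqueue [18, 41], visited so far: [35]
  queue [18, 41] -> pop 18, enqueue [17, 20], visited so far: [35, 18]
  queue [41, 17, 20] -> pop 41, enqueue [42], visited so far: [35, 18, 41]
  queue [17, 20, 42] -> pop 17, enqueue [10], visited so far: [35, 18, 41, 17]
  queue [20, 42, 10] -> pop 20, enqueue [none], visited so far: [35, 18, 41, 17, 20]
  queue [42, 10] -> pop 42, enqueue [none], visited so far: [35, 18, 41, 17, 20, 42]
  queue [10] -> pop 10, enqueue [none], visited so far: [35, 18, 41, 17, 20, 42, 10]
Result: [35, 18, 41, 17, 20, 42, 10]


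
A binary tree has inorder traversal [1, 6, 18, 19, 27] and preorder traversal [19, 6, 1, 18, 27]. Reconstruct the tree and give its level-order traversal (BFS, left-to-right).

Inorder:  [1, 6, 18, 19, 27]
Preorder: [19, 6, 1, 18, 27]
Algorithm: preorder visits root first, so consume preorder in order;
for each root, split the current inorder slice at that value into
left-subtree inorder and right-subtree inorder, then recurse.
Recursive splits:
  root=19; inorder splits into left=[1, 6, 18], right=[27]
  root=6; inorder splits into left=[1], right=[18]
  root=1; inorder splits into left=[], right=[]
  root=18; inorder splits into left=[], right=[]
  root=27; inorder splits into left=[], right=[]
Reconstructed level-order: [19, 6, 27, 1, 18]


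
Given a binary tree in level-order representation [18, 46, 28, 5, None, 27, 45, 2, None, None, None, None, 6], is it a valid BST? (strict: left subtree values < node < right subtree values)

Level-order array: [18, 46, 28, 5, None, 27, 45, 2, None, None, None, None, 6]
Validate using subtree bounds (lo, hi): at each node, require lo < value < hi,
then recurse left with hi=value and right with lo=value.
Preorder trace (stopping at first violation):
  at node 18 with bounds (-inf, +inf): OK
  at node 46 with bounds (-inf, 18): VIOLATION
Node 46 violates its bound: not (-inf < 46 < 18).
Result: Not a valid BST


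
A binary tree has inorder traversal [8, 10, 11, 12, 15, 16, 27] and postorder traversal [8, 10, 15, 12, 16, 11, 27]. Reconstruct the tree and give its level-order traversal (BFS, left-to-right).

Inorder:   [8, 10, 11, 12, 15, 16, 27]
Postorder: [8, 10, 15, 12, 16, 11, 27]
Algorithm: postorder visits root last, so walk postorder right-to-left;
each value is the root of the current inorder slice — split it at that
value, recurse on the right subtree first, then the left.
Recursive splits:
  root=27; inorder splits into left=[8, 10, 11, 12, 15, 16], right=[]
  root=11; inorder splits into left=[8, 10], right=[12, 15, 16]
  root=16; inorder splits into left=[12, 15], right=[]
  root=12; inorder splits into left=[], right=[15]
  root=15; inorder splits into left=[], right=[]
  root=10; inorder splits into left=[8], right=[]
  root=8; inorder splits into left=[], right=[]
Reconstructed level-order: [27, 11, 10, 16, 8, 12, 15]


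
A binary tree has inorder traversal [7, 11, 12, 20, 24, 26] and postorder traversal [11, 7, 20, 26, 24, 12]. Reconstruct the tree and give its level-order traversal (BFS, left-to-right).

Inorder:   [7, 11, 12, 20, 24, 26]
Postorder: [11, 7, 20, 26, 24, 12]
Algorithm: postorder visits root last, so walk postorder right-to-left;
each value is the root of the current inorder slice — split it at that
value, recurse on the right subtree first, then the left.
Recursive splits:
  root=12; inorder splits into left=[7, 11], right=[20, 24, 26]
  root=24; inorder splits into left=[20], right=[26]
  root=26; inorder splits into left=[], right=[]
  root=20; inorder splits into left=[], right=[]
  root=7; inorder splits into left=[], right=[11]
  root=11; inorder splits into left=[], right=[]
Reconstructed level-order: [12, 7, 24, 11, 20, 26]
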